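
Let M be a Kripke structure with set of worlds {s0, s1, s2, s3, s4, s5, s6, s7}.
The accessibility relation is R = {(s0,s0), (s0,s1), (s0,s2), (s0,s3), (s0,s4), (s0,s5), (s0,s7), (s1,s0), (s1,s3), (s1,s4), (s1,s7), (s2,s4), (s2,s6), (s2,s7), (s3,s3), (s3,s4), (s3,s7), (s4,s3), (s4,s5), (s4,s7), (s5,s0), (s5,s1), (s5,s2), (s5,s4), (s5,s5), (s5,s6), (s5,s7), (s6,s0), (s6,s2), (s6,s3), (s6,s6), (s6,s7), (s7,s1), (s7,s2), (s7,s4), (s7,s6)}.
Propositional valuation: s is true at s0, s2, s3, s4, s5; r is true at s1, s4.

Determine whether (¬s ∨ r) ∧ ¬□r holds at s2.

Recall that □ψ holds at a world iff ψ holds at every accessible world, and ◇ψ holds iff ψ holds at some accessible world.
At s2: ¬s ∨ r is false, ¬□r is true, so (¬s ∨ r) ∧ ¬□r is false.
  At s2: □r is false, so ¬□r is true.
    At s2: □r requires r at every successor {s4, s6, s7}.
      r fails at s6, so □r is false at s2.

No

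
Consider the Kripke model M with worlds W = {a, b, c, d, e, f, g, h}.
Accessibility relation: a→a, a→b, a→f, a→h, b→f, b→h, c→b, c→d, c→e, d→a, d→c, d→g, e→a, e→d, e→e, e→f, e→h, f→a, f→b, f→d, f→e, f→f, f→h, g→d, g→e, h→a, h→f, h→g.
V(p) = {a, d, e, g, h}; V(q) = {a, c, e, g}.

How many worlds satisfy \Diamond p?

Let φ = \Diamond p. Evaluate φ at each world:
  a (successors {a, b, f, h}): φ is true.
  b (successors {f, h}): φ is true.
  c (successors {b, d, e}): φ is true.
  d (successors {a, c, g}): φ is true.
  e (successors {a, d, e, f, h}): φ is true.
  f (successors {a, b, d, e, f, h}): φ is true.
  g (successors {d, e}): φ is true.
  h (successors {a, f, g}): φ is true.
For instance, at e:
  At e: \Diamond p requires p at some successor in {a, d, e, f, h}.
    p holds at a, so \Diamond p is true at e.
Satisfying worlds: {a, b, c, d, e, f, g, h}

8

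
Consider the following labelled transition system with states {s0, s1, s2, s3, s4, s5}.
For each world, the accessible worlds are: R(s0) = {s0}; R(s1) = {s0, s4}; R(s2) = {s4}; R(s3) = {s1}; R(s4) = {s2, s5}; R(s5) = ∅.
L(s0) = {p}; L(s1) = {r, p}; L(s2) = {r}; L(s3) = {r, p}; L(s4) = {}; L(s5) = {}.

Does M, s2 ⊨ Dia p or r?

Recall that Dia ψ holds at a world iff ψ holds at some accessible world.
At s2: Dia p is false, r is true, so Dia p or r is true.
  At s2: Dia p requires p at some successor in {s4}.
    At s4: p is false.
  So Dia p is false at s2.

Yes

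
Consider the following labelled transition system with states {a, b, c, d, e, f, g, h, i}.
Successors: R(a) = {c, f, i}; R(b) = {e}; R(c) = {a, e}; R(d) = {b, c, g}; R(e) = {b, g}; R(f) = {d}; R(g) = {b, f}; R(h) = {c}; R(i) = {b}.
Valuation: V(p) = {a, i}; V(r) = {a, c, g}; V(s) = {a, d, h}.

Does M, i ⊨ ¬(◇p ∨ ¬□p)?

At i: ◇p ∨ ¬□p is true, so ¬(◇p ∨ ¬□p) is false.
  At i: ◇p is false, ¬□p is true, so ◇p ∨ ¬□p is true.
    At i: ◇p requires p at some successor in {b}.
      At b: p is false.
    So ◇p is false at i.
    At i: □p is false, so ¬□p is true.
      At i: □p requires p at every successor {b}.
        p fails at b, so □p is false at i.

No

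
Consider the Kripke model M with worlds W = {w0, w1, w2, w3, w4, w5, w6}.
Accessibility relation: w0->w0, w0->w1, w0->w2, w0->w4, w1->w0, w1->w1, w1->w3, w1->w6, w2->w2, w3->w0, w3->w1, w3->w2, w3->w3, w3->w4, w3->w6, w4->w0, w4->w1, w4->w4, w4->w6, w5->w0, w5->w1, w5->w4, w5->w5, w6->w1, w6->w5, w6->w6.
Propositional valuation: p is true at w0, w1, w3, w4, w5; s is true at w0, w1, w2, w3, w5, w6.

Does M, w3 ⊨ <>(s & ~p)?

Recall that <>ψ holds at a world iff ψ holds at some accessible world.
At w3: <>(s & ~p) requires s & ~p at some successor in {w0, w1, w2, w3, w4, w6}.
  s & ~p holds at w2, so <>(s & ~p) is true at w3.

Yes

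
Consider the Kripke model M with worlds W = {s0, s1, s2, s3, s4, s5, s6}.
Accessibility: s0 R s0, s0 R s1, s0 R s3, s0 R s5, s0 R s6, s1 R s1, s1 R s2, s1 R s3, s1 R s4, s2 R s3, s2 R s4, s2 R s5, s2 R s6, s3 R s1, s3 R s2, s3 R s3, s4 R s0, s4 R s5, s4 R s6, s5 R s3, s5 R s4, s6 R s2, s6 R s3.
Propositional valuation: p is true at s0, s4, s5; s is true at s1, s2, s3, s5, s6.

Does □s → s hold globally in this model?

Yes

Let φ = □s → s. Evaluate φ at each world:
  s0 (successors {s0, s1, s3, s5, s6}): φ is true.
  s1 (successors {s1, s2, s3, s4}): φ is true.
  s2 (successors {s3, s4, s5, s6}): φ is true.
  s3 (successors {s1, s2, s3}): φ is true.
  s4 (successors {s0, s5, s6}): φ is true.
  s5 (successors {s3, s4}): φ is true.
  s6 (successors {s2, s3}): φ is true.
For instance, at s4:
  At s4: □s is false, s is false, so □s → s is true.
    At s4: □s requires s at every successor {s0, s5, s6}.
      s fails at s0, so □s is false at s4.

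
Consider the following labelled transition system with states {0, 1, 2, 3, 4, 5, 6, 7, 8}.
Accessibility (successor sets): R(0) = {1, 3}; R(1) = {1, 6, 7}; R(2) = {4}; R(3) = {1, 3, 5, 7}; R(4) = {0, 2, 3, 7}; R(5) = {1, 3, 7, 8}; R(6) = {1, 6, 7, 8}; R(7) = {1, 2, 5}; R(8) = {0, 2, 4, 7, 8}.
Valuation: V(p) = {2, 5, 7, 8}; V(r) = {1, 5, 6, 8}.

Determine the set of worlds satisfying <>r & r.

Let φ = <>r & r. Evaluate φ at each world:
  0 (successors {1, 3}): φ is false.
  1 (successors {1, 6, 7}): φ is true.
  2 (successors {4}): φ is false.
  3 (successors {1, 3, 5, 7}): φ is false.
  4 (successors {0, 2, 3, 7}): φ is false.
  5 (successors {1, 3, 7, 8}): φ is true.
  6 (successors {1, 6, 7, 8}): φ is true.
  7 (successors {1, 2, 5}): φ is false.
  8 (successors {0, 2, 4, 7, 8}): φ is true.
For instance, at 1:
  At 1: <>r is true, r is true, so <>r & r is true.
    At 1: <>r requires r at some successor in {1, 6, 7}.
      r holds at 1, so <>r is true at 1.
Satisfying worlds: {1, 5, 6, 8}

1, 5, 6, 8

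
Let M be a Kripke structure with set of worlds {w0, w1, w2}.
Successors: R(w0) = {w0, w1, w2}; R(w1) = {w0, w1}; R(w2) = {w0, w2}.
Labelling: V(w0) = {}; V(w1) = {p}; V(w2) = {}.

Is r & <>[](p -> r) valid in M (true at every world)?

Let φ = r & <>[](p -> r). Evaluate φ at each world:
  w0 (successors {w0, w1, w2}): φ is false.
  w1 (successors {w0, w1}): φ is false.
  w2 (successors {w0, w2}): φ is false.
Detail at w0 (counterexample):
  At w0: r is false, <>[](p -> r) is true, so r & <>[](p -> r) is false.
    At w0: <>[](p -> r) requires [](p -> r) at some successor in {w0, w1, w2}.
      [](p -> r) holds at w2, so <>[](p -> r) is true at w0.

No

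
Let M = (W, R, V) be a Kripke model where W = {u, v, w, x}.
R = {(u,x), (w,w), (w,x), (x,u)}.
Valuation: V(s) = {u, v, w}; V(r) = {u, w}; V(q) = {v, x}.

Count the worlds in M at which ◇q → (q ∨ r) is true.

Let φ = ◇q → (q ∨ r). Evaluate φ at each world:
  u (successors {x}): φ is true.
  v (successors ∅): φ is true.
  w (successors {w, x}): φ is true.
  x (successors {u}): φ is true.
For instance, at x:
  At x: ◇q is false, q ∨ r is true, so ◇q → (q ∨ r) is true.
    At x: ◇q requires q at some successor in {u}.
      At u: q is false.
    So ◇q is false at x.
Satisfying worlds: {u, v, w, x}

4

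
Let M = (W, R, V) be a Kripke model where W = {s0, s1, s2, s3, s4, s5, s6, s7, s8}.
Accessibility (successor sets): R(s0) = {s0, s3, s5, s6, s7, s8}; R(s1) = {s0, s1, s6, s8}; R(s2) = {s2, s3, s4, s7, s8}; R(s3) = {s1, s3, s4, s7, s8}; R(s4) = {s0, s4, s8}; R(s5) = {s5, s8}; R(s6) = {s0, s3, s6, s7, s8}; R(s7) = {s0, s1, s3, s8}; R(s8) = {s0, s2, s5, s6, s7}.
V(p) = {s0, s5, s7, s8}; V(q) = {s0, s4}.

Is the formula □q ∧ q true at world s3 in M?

No

At s3: □q is false, q is false, so □q ∧ q is false.
  At s3: □q requires q at every successor {s1, s3, s4, s7, s8}.
    q fails at s1, so □q is false at s3.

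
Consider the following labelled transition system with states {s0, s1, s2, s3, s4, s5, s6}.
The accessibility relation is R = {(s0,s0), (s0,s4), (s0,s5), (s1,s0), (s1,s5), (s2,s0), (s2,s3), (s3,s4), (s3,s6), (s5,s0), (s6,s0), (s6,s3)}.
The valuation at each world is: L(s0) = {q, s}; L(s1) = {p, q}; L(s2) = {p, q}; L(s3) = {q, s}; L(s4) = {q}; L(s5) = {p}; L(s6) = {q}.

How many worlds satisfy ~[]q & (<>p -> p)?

1

Let φ = ~[]q & (<>p -> p). Evaluate φ at each world:
  s0 (successors {s0, s4, s5}): φ is false.
  s1 (successors {s0, s5}): φ is true.
  s2 (successors {s0, s3}): φ is false.
  s3 (successors {s4, s6}): φ is false.
  s4 (successors ∅): φ is false.
  s5 (successors {s0}): φ is false.
  s6 (successors {s0, s3}): φ is false.
For instance, at s0:
  At s0: ~[]q is true, <>p -> p is false, so ~[]q & (<>p -> p) is false.
    At s0: []q is false, so ~[]q is true.
      At s0: []q requires q at every successor {s0, s4, s5}.
        q fails at s5, so []q is false at s0.
    At s0: <>p is true, p is false, so <>p -> p is false.
      At s0: <>p requires p at some successor in {s0, s4, s5}.
        p holds at s5, so <>p is true at s0.
Satisfying worlds: {s1}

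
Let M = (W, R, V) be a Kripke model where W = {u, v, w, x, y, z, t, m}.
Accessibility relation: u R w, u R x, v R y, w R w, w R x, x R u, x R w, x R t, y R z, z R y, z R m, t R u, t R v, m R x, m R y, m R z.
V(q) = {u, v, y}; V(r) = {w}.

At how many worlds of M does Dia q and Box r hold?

Let φ = Dia q and Box r. Evaluate φ at each world:
  u (successors {w, x}): φ is false.
  v (successors {y}): φ is false.
  w (successors {w, x}): φ is false.
  x (successors {u, w, t}): φ is false.
  y (successors {z}): φ is false.
  z (successors {y, m}): φ is false.
  t (successors {u, v}): φ is false.
  m (successors {x, y, z}): φ is false.
For instance, at x:
  At x: Dia q is true, Box r is false, so Dia q and Box r is false.
    At x: Dia q requires q at some successor in {u, w, t}.
      q holds at u, so Dia q is true at x.
    At x: Box r requires r at every successor {u, w, t}.
      r fails at u, so Box r is false at x.
Satisfying worlds: none.

0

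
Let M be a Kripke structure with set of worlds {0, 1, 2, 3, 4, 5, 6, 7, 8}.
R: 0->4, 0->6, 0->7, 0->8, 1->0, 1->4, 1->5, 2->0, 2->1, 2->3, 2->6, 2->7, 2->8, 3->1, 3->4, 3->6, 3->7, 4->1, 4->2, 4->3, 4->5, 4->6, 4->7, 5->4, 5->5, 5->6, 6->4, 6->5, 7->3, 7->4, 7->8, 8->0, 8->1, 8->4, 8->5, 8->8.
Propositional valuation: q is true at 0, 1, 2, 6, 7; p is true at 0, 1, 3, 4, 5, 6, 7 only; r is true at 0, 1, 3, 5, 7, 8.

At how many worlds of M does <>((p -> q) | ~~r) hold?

Let φ = <>((p -> q) | ~~r). Evaluate φ at each world:
  0 (successors {4, 6, 7, 8}): φ is true.
  1 (successors {0, 4, 5}): φ is true.
  2 (successors {0, 1, 3, 6, 7, 8}): φ is true.
  3 (successors {1, 4, 6, 7}): φ is true.
  4 (successors {1, 2, 3, 5, 6, 7}): φ is true.
  5 (successors {4, 5, 6}): φ is true.
  6 (successors {4, 5}): φ is true.
  7 (successors {3, 4, 8}): φ is true.
  8 (successors {0, 1, 4, 5, 8}): φ is true.
For instance, at 3:
  At 3: <>((p -> q) | ~~r) requires (p -> q) | ~~r at some successor in {1, 4, 6, 7}.
    (p -> q) | ~~r holds at 1, so <>((p -> q) | ~~r) is true at 3.
Satisfying worlds: {0, 1, 2, 3, 4, 5, 6, 7, 8}

9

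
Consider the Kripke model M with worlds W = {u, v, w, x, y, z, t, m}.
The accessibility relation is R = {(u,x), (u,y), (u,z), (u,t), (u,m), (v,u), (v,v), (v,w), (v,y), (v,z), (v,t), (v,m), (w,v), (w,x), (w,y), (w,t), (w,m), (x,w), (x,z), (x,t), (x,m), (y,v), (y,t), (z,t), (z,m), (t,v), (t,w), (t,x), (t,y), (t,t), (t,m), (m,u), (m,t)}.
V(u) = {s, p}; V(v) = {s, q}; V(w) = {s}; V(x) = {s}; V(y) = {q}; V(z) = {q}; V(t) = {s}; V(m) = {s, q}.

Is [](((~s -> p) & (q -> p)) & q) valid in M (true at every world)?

Let φ = [](((~s -> p) & (q -> p)) & q). Evaluate φ at each world:
  u (successors {x, y, z, t, m}): φ is false.
  v (successors {u, v, w, y, z, t, m}): φ is false.
  w (successors {v, x, y, t, m}): φ is false.
  x (successors {w, z, t, m}): φ is false.
  y (successors {v, t}): φ is false.
  z (successors {t, m}): φ is false.
  t (successors {v, w, x, y, t, m}): φ is false.
  m (successors {u, t}): φ is false.
Detail at u (counterexample):
  At u: [](((~s -> p) & (q -> p)) & q) requires ((~s -> p) & (q -> p)) & q at every successor {x, y, z, t, m}.
    ((~s -> p) & (q -> p)) & q fails at x, so [](((~s -> p) & (q -> p)) & q) is false at u.

No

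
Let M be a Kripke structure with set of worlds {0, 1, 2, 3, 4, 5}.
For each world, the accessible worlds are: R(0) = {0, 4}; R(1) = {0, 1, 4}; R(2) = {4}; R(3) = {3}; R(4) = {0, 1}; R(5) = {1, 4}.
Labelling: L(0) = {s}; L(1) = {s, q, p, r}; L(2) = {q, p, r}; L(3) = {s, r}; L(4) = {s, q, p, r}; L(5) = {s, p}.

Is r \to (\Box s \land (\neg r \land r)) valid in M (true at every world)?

No

Recall that \Box ψ holds at a world iff ψ holds at every accessible world, and \Diamond ψ holds iff ψ holds at some accessible world.
Let φ = r \to (\Box s \land (\neg r \land r)). Evaluate φ at each world:
  0 (successors {0, 4}): φ is true.
  1 (successors {0, 1, 4}): φ is false.
  2 (successors {4}): φ is false.
  3 (successors {3}): φ is false.
  4 (successors {0, 1}): φ is false.
  5 (successors {1, 4}): φ is true.
Detail at 1 (counterexample):
  At 1: r is true, \Box s \land (\neg r \land r) is false, so r \to (\Box s \land (\neg r \land r)) is false.
    At 1: \Box s is true, \neg r \land r is false, so \Box s \land (\neg r \land r) is false.
      At 1: \Box s requires s at every successor {0, 1, 4}.
        At 0: s is true.
        At 1: s is true.
        At 4: s is true.
      So \Box s is true at 1.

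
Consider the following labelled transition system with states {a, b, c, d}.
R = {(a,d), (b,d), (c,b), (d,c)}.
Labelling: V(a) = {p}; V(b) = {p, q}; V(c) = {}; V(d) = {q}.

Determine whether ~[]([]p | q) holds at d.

No

At d: []([]p | q) is true, so ~[]([]p | q) is false.
  At d: []([]p | q) requires []p | q at every successor {c}.
      At c: []p is true, q is false, so []p | q is true.
  So []([]p | q) is true at d.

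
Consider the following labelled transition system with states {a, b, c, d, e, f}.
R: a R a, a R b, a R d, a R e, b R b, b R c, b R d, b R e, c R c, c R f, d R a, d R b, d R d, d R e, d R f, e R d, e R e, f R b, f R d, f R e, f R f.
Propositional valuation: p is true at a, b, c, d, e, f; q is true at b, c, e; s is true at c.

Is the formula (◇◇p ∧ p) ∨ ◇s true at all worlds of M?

Recall that ◇ψ holds at a world iff ψ holds at some accessible world.
Let φ = (◇◇p ∧ p) ∨ ◇s. Evaluate φ at each world:
  a (successors {a, b, d, e}): φ is true.
  b (successors {b, c, d, e}): φ is true.
  c (successors {c, f}): φ is true.
  d (successors {a, b, d, e, f}): φ is true.
  e (successors {d, e}): φ is true.
  f (successors {b, d, e, f}): φ is true.
For instance, at c:
  At c: ◇◇p ∧ p is true, ◇s is true, so (◇◇p ∧ p) ∨ ◇s is true.
    At c: ◇◇p is true, p is true, so ◇◇p ∧ p is true.
      At c: ◇◇p requires ◇p at some successor in {c, f}.
        ◇p holds at c, so ◇◇p is true at c.
    At c: ◇s requires s at some successor in {c, f}.
      s holds at c, so ◇s is true at c.

Yes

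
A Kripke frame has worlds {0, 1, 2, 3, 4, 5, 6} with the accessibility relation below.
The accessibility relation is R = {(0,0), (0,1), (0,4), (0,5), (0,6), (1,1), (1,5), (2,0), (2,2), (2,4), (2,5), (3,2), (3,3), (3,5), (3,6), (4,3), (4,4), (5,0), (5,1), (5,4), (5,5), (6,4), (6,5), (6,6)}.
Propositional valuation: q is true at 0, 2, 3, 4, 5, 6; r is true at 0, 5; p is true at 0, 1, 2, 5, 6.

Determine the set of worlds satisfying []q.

2, 3, 4, 6

Let φ = []q. Evaluate φ at each world:
  0 (successors {0, 1, 4, 5, 6}): φ is false.
  1 (successors {1, 5}): φ is false.
  2 (successors {0, 2, 4, 5}): φ is true.
  3 (successors {2, 3, 5, 6}): φ is true.
  4 (successors {3, 4}): φ is true.
  5 (successors {0, 1, 4, 5}): φ is false.
  6 (successors {4, 5, 6}): φ is true.
For instance, at 6:
  At 6: []q requires q at every successor {4, 5, 6}.
    At 4: q is true.
    At 5: q is true.
    At 6: q is true.
  So []q is true at 6.
Satisfying worlds: {2, 3, 4, 6}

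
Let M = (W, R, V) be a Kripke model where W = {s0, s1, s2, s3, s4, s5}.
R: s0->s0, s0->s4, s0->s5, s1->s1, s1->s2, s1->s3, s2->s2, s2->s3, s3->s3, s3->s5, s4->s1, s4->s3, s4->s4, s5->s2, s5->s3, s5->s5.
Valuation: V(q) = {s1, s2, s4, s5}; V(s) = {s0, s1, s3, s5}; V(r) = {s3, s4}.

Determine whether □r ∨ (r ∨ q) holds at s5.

Recall that □ψ holds at a world iff ψ holds at every accessible world, and ◇ψ holds iff ψ holds at some accessible world.
At s5: □r is false, r ∨ q is true, so □r ∨ (r ∨ q) is true.
  At s5: □r requires r at every successor {s2, s3, s5}.
    r fails at s2, so □r is false at s5.

Yes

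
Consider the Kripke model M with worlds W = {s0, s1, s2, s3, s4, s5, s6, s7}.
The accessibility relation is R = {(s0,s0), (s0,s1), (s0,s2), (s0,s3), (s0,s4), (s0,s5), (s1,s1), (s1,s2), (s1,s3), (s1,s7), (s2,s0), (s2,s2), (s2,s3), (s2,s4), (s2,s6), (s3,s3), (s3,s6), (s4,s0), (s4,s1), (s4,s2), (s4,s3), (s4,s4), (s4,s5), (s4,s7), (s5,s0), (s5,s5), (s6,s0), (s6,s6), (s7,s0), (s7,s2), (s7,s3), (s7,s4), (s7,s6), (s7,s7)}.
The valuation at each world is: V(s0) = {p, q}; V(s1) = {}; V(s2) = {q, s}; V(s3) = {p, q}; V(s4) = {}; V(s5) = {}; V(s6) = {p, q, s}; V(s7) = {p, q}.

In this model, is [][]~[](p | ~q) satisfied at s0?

Recall that []ψ holds at a world iff ψ holds at every accessible world, and <>ψ holds iff ψ holds at some accessible world.
At s0: [][]~[](p | ~q) requires []~[](p | ~q) at every successor {s0, s1, s2, s3, s4, s5}.
  []~[](p | ~q) fails at s0, so [][]~[](p | ~q) is false at s0.
    At s0: []~[](p | ~q) requires ~[](p | ~q) at every successor {s0, s1, s2, s3, s4, s5}.
      ~[](p | ~q) fails at s3, so []~[](p | ~q) is false at s0.

No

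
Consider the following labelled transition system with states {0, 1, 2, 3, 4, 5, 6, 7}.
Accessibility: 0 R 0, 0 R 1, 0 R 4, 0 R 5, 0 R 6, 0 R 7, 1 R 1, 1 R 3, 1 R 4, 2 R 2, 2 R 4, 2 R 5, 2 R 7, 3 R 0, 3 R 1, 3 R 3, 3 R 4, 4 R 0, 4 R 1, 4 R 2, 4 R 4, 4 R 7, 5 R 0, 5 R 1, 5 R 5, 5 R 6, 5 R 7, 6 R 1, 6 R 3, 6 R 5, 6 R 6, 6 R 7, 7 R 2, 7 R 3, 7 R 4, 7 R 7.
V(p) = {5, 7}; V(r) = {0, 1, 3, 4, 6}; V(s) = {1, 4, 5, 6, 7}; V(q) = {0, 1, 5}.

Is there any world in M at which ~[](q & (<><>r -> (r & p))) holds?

Yes

Let φ = ~[](q & (<><>r -> (r & p))). Evaluate φ at each world:
  0 (successors {0, 1, 4, 5, 6, 7}): φ is true.
  1 (successors {1, 3, 4}): φ is true.
  2 (successors {2, 4, 5, 7}): φ is true.
  3 (successors {0, 1, 3, 4}): φ is true.
  4 (successors {0, 1, 2, 4, 7}): φ is true.
  5 (successors {0, 1, 5, 6, 7}): φ is true.
  6 (successors {1, 3, 5, 6, 7}): φ is true.
  7 (successors {2, 3, 4, 7}): φ is true.
Detail at 0 (witness):
  At 0: [](q & (<><>r -> (r & p))) is false, so ~[](q & (<><>r -> (r & p))) is true.
    At 0: [](q & (<><>r -> (r & p))) requires q & (<><>r -> (r & p)) at every successor {0, 1, 4, 5, 6, 7}.
      q & (<><>r -> (r & p)) fails at 0, so [](q & (<><>r -> (r & p))) is false at 0.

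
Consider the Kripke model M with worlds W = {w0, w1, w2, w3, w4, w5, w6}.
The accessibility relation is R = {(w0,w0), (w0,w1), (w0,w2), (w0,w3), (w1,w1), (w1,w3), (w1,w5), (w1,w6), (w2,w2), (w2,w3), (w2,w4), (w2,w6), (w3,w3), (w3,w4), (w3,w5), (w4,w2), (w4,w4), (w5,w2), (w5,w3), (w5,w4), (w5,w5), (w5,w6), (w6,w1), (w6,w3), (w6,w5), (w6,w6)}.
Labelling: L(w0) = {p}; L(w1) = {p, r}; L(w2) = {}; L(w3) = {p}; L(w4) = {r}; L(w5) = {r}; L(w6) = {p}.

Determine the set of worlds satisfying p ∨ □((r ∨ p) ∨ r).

Recall that □ψ holds at a world iff ψ holds at every accessible world, and ◇ψ holds iff ψ holds at some accessible world.
Let φ = p ∨ □((r ∨ p) ∨ r). Evaluate φ at each world:
  w0 (successors {w0, w1, w2, w3}): φ is true.
  w1 (successors {w1, w3, w5, w6}): φ is true.
  w2 (successors {w2, w3, w4, w6}): φ is false.
  w3 (successors {w3, w4, w5}): φ is true.
  w4 (successors {w2, w4}): φ is false.
  w5 (successors {w2, w3, w4, w5, w6}): φ is false.
  w6 (successors {w1, w3, w5, w6}): φ is true.
For instance, at w2:
  At w2: p is false, □((r ∨ p) ∨ r) is false, so p ∨ □((r ∨ p) ∨ r) is false.
    At w2: □((r ∨ p) ∨ r) requires (r ∨ p) ∨ r at every successor {w2, w3, w4, w6}.
      (r ∨ p) ∨ r fails at w2, so □((r ∨ p) ∨ r) is false at w2.
Satisfying worlds: {w0, w1, w3, w6}

w0, w1, w3, w6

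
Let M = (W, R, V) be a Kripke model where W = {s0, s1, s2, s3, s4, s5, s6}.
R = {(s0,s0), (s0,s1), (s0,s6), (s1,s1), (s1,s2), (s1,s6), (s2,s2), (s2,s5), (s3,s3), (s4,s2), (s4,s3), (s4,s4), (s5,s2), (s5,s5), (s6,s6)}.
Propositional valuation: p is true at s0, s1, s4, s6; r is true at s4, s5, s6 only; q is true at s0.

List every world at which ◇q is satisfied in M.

s0

Recall that ◇ψ holds at a world iff ψ holds at some accessible world.
Let φ = ◇q. Evaluate φ at each world:
  s0 (successors {s0, s1, s6}): φ is true.
  s1 (successors {s1, s2, s6}): φ is false.
  s2 (successors {s2, s5}): φ is false.
  s3 (successors {s3}): φ is false.
  s4 (successors {s2, s3, s4}): φ is false.
  s5 (successors {s2, s5}): φ is false.
  s6 (successors {s6}): φ is false.
For instance, at s1:
  At s1: ◇q requires q at some successor in {s1, s2, s6}.
    At s1: q is false.
    At s2: q is false.
    At s6: q is false.
  So ◇q is false at s1.
Satisfying worlds: {s0}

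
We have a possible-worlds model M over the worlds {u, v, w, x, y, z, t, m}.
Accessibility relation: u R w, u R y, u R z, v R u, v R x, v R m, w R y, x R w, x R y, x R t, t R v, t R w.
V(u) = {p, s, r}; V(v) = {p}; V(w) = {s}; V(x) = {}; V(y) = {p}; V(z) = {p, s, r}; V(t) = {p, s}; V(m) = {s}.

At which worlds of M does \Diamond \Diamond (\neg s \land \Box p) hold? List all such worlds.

u, v, x, t

Let φ = \Diamond \Diamond (\neg s \land \Box p). Evaluate φ at each world:
  u (successors {w, y, z}): φ is true.
  v (successors {u, x, m}): φ is true.
  w (successors {y}): φ is false.
  x (successors {w, y, t}): φ is true.
  y (successors ∅): φ is false.
  z (successors ∅): φ is false.
  t (successors {v, w}): φ is true.
  m (successors ∅): φ is false.
For instance, at t:
  At t: \Diamond \Diamond (\neg s \land \Box p) requires \Diamond (\neg s \land \Box p) at some successor in {v, w}.
    \Diamond (\neg s \land \Box p) holds at w, so \Diamond \Diamond (\neg s \land \Box p) is true at t.
      At w: \Diamond (\neg s \land \Box p) requires \neg s \land \Box p at some successor in {y}.
        \neg s \land \Box p holds at y, so \Diamond (\neg s \land \Box p) is true at w.
Satisfying worlds: {u, v, x, t}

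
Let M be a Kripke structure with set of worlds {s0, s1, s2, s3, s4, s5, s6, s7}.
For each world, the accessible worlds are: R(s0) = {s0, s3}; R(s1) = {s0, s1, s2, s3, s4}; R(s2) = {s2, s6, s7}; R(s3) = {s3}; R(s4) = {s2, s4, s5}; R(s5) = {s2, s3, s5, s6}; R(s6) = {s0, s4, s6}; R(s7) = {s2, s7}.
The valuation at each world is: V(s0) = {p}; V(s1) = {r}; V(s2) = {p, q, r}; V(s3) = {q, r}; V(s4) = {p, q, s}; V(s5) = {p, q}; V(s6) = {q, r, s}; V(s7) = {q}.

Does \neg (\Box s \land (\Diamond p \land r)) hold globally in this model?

Let φ = \neg (\Box s \land (\Diamond p \land r)). Evaluate φ at each world:
  s0 (successors {s0, s3}): φ is true.
  s1 (successors {s0, s1, s2, s3, s4}): φ is true.
  s2 (successors {s2, s6, s7}): φ is true.
  s3 (successors {s3}): φ is true.
  s4 (successors {s2, s4, s5}): φ is true.
  s5 (successors {s2, s3, s5, s6}): φ is true.
  s6 (successors {s0, s4, s6}): φ is true.
  s7 (successors {s2, s7}): φ is true.
For instance, at s1:
  At s1: \Box s \land (\Diamond p \land r) is false, so \neg (\Box s \land (\Diamond p \land r)) is true.
    At s1: \Box s is false, \Diamond p \land r is true, so \Box s \land (\Diamond p \land r) is false.
      At s1: \Box s requires s at every successor {s0, s1, s2, s3, s4}.
        s fails at s0, so \Box s is false at s1.
      At s1: \Diamond p is true, r is true, so \Diamond p \land r is true.

Yes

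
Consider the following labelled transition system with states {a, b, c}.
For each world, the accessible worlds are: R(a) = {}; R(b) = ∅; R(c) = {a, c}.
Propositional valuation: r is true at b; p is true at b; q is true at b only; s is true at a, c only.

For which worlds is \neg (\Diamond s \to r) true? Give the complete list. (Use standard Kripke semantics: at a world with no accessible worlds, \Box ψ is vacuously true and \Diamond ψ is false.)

c

Let φ = \neg (\Diamond s \to r). Evaluate φ at each world:
  a (successors ∅): φ is false.
  b (successors ∅): φ is false.
  c (successors {a, c}): φ is true.
For instance, at c:
  At c: \Diamond s \to r is false, so \neg (\Diamond s \to r) is true.
    At c: \Diamond s is true, r is false, so \Diamond s \to r is false.
      At c: \Diamond s requires s at some successor in {a, c}.
        s holds at a, so \Diamond s is true at c.
Satisfying worlds: {c}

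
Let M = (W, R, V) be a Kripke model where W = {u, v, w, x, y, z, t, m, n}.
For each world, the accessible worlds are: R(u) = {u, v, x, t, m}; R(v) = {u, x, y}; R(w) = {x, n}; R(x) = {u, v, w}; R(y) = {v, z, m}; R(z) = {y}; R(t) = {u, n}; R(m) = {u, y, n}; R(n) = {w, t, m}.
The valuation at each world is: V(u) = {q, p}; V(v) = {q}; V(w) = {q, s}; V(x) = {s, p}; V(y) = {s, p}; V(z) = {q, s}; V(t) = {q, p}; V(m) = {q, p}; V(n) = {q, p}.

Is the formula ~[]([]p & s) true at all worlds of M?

Recall that []ψ holds at a world iff ψ holds at every accessible world, and <>ψ holds iff ψ holds at some accessible world.
Let φ = ~[]([]p & s). Evaluate φ at each world:
  u (successors {u, v, x, t, m}): φ is true.
  v (successors {u, x, y}): φ is true.
  w (successors {x, n}): φ is true.
  x (successors {u, v, w}): φ is true.
  y (successors {v, z, m}): φ is true.
  z (successors {y}): φ is true.
  t (successors {u, n}): φ is true.
  m (successors {u, y, n}): φ is true.
  n (successors {w, t, m}): φ is true.
For instance, at x:
  At x: []([]p & s) is false, so ~[]([]p & s) is true.
    At x: []([]p & s) requires []p & s at every successor {u, v, w}.
      []p & s fails at u, so []([]p & s) is false at x.

Yes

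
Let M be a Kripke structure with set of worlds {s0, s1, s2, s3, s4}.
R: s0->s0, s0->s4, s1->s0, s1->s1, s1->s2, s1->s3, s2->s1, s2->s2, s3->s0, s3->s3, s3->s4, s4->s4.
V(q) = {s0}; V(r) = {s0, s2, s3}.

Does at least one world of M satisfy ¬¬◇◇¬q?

Recall that ◇ψ holds at a world iff ψ holds at some accessible world.
Let φ = ¬¬◇◇¬q. Evaluate φ at each world:
  s0 (successors {s0, s4}): φ is true.
  s1 (successors {s0, s1, s2, s3}): φ is true.
  s2 (successors {s1, s2}): φ is true.
  s3 (successors {s0, s3, s4}): φ is true.
  s4 (successors {s4}): φ is true.
Detail at s0 (witness):
  At s0: ¬◇◇¬q is false, so ¬¬◇◇¬q is true.
    At s0: ◇◇¬q is true, so ¬◇◇¬q is false.
      At s0: ◇◇¬q requires ◇¬q at some successor in {s0, s4}.
        ◇¬q holds at s0, so ◇◇¬q is true at s0.

Yes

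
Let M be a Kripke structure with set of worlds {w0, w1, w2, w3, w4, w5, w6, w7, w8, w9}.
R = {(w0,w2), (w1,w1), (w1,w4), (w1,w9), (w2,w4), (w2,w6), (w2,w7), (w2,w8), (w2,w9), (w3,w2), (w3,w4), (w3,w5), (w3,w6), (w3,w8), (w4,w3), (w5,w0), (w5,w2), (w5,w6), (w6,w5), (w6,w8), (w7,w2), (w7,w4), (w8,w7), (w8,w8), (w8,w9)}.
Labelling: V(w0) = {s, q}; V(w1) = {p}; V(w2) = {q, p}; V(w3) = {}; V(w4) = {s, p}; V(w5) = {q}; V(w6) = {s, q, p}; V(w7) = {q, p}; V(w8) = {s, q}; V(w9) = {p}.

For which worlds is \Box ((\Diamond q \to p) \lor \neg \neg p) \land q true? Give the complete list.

Let φ = \Box ((\Diamond q \to p) \lor \neg \neg p) \land q. Evaluate φ at each world:
  w0 (successors {w2}): φ is true.
  w1 (successors {w1, w4, w9}): φ is false.
  w2 (successors {w4, w6, w7, w8, w9}): φ is false.
  w3 (successors {w2, w4, w5, w6, w8}): φ is false.
  w4 (successors {w3}): φ is false.
  w5 (successors {w0, w2, w6}): φ is false.
  w6 (successors {w5, w8}): φ is false.
  w7 (successors {w2, w4}): φ is true.
  w8 (successors {w7, w8, w9}): φ is false.
  w9 (successors ∅): φ is false.
For instance, at w8:
  At w8: \Box ((\Diamond q \to p) \lor \neg \neg p) is false, q is true, so \Box ((\Diamond q \to p) \lor \neg \neg p) \land q is false.
    At w8: \Box ((\Diamond q \to p) \lor \neg \neg p) requires (\Diamond q \to p) \lor \neg \neg p at every successor {w7, w8, w9}.
      (\Diamond q \to p) \lor \neg \neg p fails at w8, so \Box ((\Diamond q \to p) \lor \neg \neg p) is false at w8.
Satisfying worlds: {w0, w7}

w0, w7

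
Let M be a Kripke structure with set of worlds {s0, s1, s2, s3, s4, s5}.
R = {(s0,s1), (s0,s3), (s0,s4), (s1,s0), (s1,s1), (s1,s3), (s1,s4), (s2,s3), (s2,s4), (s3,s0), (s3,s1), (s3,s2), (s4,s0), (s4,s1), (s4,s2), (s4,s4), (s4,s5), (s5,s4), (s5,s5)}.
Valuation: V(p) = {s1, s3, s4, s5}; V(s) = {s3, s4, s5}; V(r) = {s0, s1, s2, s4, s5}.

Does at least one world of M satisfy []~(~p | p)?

No

Recall that []ψ holds at a world iff ψ holds at every accessible world, and <>ψ holds iff ψ holds at some accessible world.
Let φ = []~(~p | p). Evaluate φ at each world:
  s0 (successors {s1, s3, s4}): φ is false.
  s1 (successors {s0, s1, s3, s4}): φ is false.
  s2 (successors {s3, s4}): φ is false.
  s3 (successors {s0, s1, s2}): φ is false.
  s4 (successors {s0, s1, s2, s4, s5}): φ is false.
  s5 (successors {s4, s5}): φ is false.
For instance, at s4:
  At s4: []~(~p | p) requires ~(~p | p) at every successor {s0, s1, s2, s4, s5}.
    ~(~p | p) fails at s0, so []~(~p | p) is false at s4.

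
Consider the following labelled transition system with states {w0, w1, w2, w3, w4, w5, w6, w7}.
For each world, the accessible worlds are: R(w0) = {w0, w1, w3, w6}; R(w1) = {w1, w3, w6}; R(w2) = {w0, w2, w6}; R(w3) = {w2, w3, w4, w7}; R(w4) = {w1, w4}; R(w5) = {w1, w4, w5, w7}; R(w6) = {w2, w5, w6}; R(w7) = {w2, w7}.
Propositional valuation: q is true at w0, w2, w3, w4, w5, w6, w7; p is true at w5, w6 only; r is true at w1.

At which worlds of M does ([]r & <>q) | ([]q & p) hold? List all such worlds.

Recall that []ψ holds at a world iff ψ holds at every accessible world, and <>ψ holds iff ψ holds at some accessible world.
Let φ = ([]r & <>q) | ([]q & p). Evaluate φ at each world:
  w0 (successors {w0, w1, w3, w6}): φ is false.
  w1 (successors {w1, w3, w6}): φ is false.
  w2 (successors {w0, w2, w6}): φ is false.
  w3 (successors {w2, w3, w4, w7}): φ is false.
  w4 (successors {w1, w4}): φ is false.
  w5 (successors {w1, w4, w5, w7}): φ is false.
  w6 (successors {w2, w5, w6}): φ is true.
  w7 (successors {w2, w7}): φ is false.
For instance, at w5:
  At w5: []r & <>q is false, []q & p is false, so ([]r & <>q) | ([]q & p) is false.
    At w5: []r is false, <>q is true, so []r & <>q is false.
      At w5: []r requires r at every successor {w1, w4, w5, w7}.
        r fails at w4, so []r is false at w5.
      At w5: <>q requires q at some successor in {w1, w4, w5, w7}.
        q holds at w4, so <>q is true at w5.
    At w5: []q is false, p is true, so []q & p is false.
      At w5: []q requires q at every successor {w1, w4, w5, w7}.
        q fails at w1, so []q is false at w5.
Satisfying worlds: {w6}

w6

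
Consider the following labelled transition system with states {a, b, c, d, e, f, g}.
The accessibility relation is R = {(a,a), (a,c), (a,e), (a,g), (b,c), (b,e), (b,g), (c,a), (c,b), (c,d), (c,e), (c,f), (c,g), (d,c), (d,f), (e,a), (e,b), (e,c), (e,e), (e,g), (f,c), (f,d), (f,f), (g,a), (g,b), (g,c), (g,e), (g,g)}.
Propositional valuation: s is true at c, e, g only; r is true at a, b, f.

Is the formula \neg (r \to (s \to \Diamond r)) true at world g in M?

No

At g: r \to (s \to \Diamond r) is true, so \neg (r \to (s \to \Diamond r)) is false.
  At g: r is false, s \to \Diamond r is true, so r \to (s \to \Diamond r) is true.
    At g: s is true, \Diamond r is true, so s \to \Diamond r is true.
      At g: \Diamond r requires r at some successor in {a, b, c, e, g}.
        r holds at a, so \Diamond r is true at g.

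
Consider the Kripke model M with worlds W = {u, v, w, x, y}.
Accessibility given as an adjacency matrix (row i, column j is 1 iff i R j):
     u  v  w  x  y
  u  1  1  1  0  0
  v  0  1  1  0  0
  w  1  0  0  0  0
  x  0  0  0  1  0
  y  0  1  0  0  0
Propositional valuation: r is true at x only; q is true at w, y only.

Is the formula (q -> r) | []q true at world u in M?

Yes

Recall that []ψ holds at a world iff ψ holds at every accessible world, and <>ψ holds iff ψ holds at some accessible world.
At u: q -> r is true, []q is false, so (q -> r) | []q is true.
  At u: []q requires q at every successor {u, v, w}.
    q fails at u, so []q is false at u.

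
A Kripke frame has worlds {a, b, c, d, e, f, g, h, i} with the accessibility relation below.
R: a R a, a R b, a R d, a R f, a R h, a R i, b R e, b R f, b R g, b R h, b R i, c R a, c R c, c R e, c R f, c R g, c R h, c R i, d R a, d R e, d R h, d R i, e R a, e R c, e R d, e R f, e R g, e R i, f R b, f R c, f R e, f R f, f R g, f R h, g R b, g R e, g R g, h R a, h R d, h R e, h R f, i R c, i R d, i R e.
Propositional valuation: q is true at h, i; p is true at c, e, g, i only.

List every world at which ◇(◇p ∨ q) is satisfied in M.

a, b, c, d, e, f, g, h, i

Let φ = ◇(◇p ∨ q). Evaluate φ at each world:
  a (successors {a, b, d, f, h, i}): φ is true.
  b (successors {e, f, g, h, i}): φ is true.
  c (successors {a, c, e, f, g, h, i}): φ is true.
  d (successors {a, e, h, i}): φ is true.
  e (successors {a, c, d, f, g, i}): φ is true.
  f (successors {b, c, e, f, g, h}): φ is true.
  g (successors {b, e, g}): φ is true.
  h (successors {a, d, e, f}): φ is true.
  i (successors {c, d, e}): φ is true.
For instance, at h:
  At h: ◇(◇p ∨ q) requires ◇p ∨ q at some successor in {a, d, e, f}.
    ◇p ∨ q holds at a, so ◇(◇p ∨ q) is true at h.
      At a: ◇p is true, q is false, so ◇p ∨ q is true.
Satisfying worlds: {a, b, c, d, e, f, g, h, i}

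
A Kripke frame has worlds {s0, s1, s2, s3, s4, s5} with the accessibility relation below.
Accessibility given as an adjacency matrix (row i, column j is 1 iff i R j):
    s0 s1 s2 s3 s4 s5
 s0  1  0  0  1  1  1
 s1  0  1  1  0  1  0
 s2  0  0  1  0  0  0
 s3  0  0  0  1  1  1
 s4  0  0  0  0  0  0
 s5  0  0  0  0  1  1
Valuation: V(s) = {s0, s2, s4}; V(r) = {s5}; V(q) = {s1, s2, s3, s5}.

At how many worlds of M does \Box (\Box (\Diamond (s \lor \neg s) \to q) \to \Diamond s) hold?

2

Let φ = \Box (\Box (\Diamond (s \lor \neg s) \to q) \to \Diamond s). Evaluate φ at each world:
  s0 (successors {s0, s3, s4, s5}): φ is false.
  s1 (successors {s1, s2, s4}): φ is false.
  s2 (successors {s2}): φ is true.
  s3 (successors {s3, s4, s5}): φ is false.
  s4 (successors ∅): φ is true.
  s5 (successors {s4, s5}): φ is false.
For instance, at s1:
  At s1: \Box (\Box (\Diamond (s \lor \neg s) \to q) \to \Diamond s) requires \Box (\Diamond (s \lor \neg s) \to q) \to \Diamond s at every successor {s1, s2, s4}.
    \Box (\Diamond (s \lor \neg s) \to q) \to \Diamond s fails at s4, so \Box (\Box (\Diamond (s \lor \neg s) \to q) \to \Diamond s) is false at s1.
      At s4: \Box (\Diamond (s \lor \neg s) \to q) is true, \Diamond s is false, so \Box (\Diamond (s \lor \neg s) \to q) \to \Diamond s is false.
Satisfying worlds: {s2, s4}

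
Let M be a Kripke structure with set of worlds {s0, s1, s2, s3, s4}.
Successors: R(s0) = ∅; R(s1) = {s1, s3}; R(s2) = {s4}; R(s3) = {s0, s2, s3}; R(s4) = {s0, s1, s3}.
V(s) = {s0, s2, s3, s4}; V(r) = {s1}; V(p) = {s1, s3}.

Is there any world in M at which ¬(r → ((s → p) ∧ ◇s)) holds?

Let φ = ¬(r → ((s → p) ∧ ◇s)). Evaluate φ at each world:
  s0 (successors ∅): φ is false.
  s1 (successors {s1, s3}): φ is false.
  s2 (successors {s4}): φ is false.
  s3 (successors {s0, s2, s3}): φ is false.
  s4 (successors {s0, s1, s3}): φ is false.
For instance, at s3:
  At s3: r → ((s → p) ∧ ◇s) is true, so ¬(r → ((s → p) ∧ ◇s)) is false.
    At s3: r is false, (s → p) ∧ ◇s is true, so r → ((s → p) ∧ ◇s) is true.
      At s3: s → p is true, ◇s is true, so (s → p) ∧ ◇s is true.

No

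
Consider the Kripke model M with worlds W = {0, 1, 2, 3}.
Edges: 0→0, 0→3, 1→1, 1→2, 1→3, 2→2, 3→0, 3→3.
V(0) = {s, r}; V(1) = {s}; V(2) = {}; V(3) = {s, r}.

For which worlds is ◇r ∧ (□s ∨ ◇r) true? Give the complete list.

Let φ = ◇r ∧ (□s ∨ ◇r). Evaluate φ at each world:
  0 (successors {0, 3}): φ is true.
  1 (successors {1, 2, 3}): φ is true.
  2 (successors {2}): φ is false.
  3 (successors {0, 3}): φ is true.
For instance, at 2:
  At 2: ◇r is false, □s ∨ ◇r is false, so ◇r ∧ (□s ∨ ◇r) is false.
    At 2: ◇r requires r at some successor in {2}.
      At 2: r is false.
    So ◇r is false at 2.
    At 2: □s is false, ◇r is false, so □s ∨ ◇r is false.
      At 2: □s requires s at every successor {2}.
        s fails at 2, so □s is false at 2.
      At 2: ◇r requires r at some successor in {2}.
        At 2: r is false.
      So ◇r is false at 2.
Satisfying worlds: {0, 1, 3}

0, 1, 3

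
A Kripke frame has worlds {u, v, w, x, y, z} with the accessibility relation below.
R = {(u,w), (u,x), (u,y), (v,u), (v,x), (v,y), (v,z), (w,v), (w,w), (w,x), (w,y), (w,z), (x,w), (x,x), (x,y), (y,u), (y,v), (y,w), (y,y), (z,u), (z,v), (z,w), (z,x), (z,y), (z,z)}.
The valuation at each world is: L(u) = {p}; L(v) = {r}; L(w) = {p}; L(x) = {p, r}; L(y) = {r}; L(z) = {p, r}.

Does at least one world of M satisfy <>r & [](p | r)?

Yes

Let φ = <>r & [](p | r). Evaluate φ at each world:
  u (successors {w, x, y}): φ is true.
  v (successors {u, x, y, z}): φ is true.
  w (successors {v, w, x, y, z}): φ is true.
  x (successors {w, x, y}): φ is true.
  y (successors {u, v, w, y}): φ is true.
  z (successors {u, v, w, x, y, z}): φ is true.
Detail at u (witness):
  At u: <>r is true, [](p | r) is true, so <>r & [](p | r) is true.
    At u: <>r requires r at some successor in {w, x, y}.
      r holds at x, so <>r is true at u.
    At u: [](p | r) requires p | r at every successor {w, x, y}.
      At w: p | r is true.
      At x: p | r is true.
      At y: p | r is true.
    So [](p | r) is true at u.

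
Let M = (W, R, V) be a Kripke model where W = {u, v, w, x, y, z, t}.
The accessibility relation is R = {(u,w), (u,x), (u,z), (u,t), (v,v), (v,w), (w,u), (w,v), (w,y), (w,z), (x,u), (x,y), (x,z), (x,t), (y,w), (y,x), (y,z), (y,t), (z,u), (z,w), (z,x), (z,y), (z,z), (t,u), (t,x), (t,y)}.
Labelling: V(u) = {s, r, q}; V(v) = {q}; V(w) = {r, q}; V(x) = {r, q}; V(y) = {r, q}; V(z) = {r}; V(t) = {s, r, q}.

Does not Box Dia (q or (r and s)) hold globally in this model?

Let φ = not Box Dia (q or (r and s)). Evaluate φ at each world:
  u (successors {w, x, z, t}): φ is false.
  v (successors {v, w}): φ is false.
  w (successors {u, v, y, z}): φ is false.
  x (successors {u, y, z, t}): φ is false.
  y (successors {w, x, z, t}): φ is false.
  z (successors {u, w, x, y, z}): φ is false.
  t (successors {u, x, y}): φ is false.
Detail at u (counterexample):
  At u: Box Dia (q or (r and s)) is true, so not Box Dia (q or (r and s)) is false.
    At u: Box Dia (q or (r and s)) requires Dia (q or (r and s)) at every successor {w, x, z, t}.
      At w: Dia (q or (r and s)) is true.
      At x: Dia (q or (r and s)) is true.
      At z: Dia (q or (r and s)) is true.
      At t: Dia (q or (r and s)) is true.
    So Box Dia (q or (r and s)) is true at u.

No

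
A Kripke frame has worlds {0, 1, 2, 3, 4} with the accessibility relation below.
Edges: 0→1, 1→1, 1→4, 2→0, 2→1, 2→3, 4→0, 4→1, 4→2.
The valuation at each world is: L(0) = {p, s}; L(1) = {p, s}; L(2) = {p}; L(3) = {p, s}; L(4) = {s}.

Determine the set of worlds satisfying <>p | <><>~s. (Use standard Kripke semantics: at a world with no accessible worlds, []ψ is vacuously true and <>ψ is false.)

0, 1, 2, 4

Let φ = <>p | <><>~s. Evaluate φ at each world:
  0 (successors {1}): φ is true.
  1 (successors {1, 4}): φ is true.
  2 (successors {0, 1, 3}): φ is true.
  3 (successors ∅): φ is false.
  4 (successors {0, 1, 2}): φ is true.
For instance, at 0:
  At 0: <>p is true, <><>~s is false, so <>p | <><>~s is true.
    At 0: <>p requires p at some successor in {1}.
      p holds at 1, so <>p is true at 0.
    At 0: <><>~s requires <>~s at some successor in {1}.
      At 1: <>~s is false.
    So <><>~s is false at 0.
Satisfying worlds: {0, 1, 2, 4}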